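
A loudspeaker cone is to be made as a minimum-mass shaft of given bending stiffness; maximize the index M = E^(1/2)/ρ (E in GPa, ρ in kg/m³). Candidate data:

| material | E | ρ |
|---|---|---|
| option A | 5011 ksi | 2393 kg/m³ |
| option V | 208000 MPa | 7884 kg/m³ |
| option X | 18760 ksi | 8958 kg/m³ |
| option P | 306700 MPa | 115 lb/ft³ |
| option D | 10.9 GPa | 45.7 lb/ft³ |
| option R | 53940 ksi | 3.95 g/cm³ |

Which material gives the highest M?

Putting every candidate on a common basis:
  option A: E = 34.55 GPa, ρ = 2393 kg/m³
  option V: E = 208.0 GPa, ρ = 7884 kg/m³
  option X: E = 129.3 GPa, ρ = 8958 kg/m³
  option P: E = 306.7 GPa, ρ = 1842 kg/m³
  option D: E = 10.90 GPa, ρ = 732.0 kg/m³
  option R: E = 371.9 GPa, ρ = 3950 kg/m³
  option P: M = 9.51×10⁻³
  option R: M = 4.88×10⁻³
  option D: M = 4.51×10⁻³
  option A: M = 2.46×10⁻³
  option V: M = 1.83×10⁻³
  option X: M = 1.27×10⁻³
The maximum is for option P.

option P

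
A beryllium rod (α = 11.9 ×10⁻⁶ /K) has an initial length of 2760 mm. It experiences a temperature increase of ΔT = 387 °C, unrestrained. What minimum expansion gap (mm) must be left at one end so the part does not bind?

12.7 mm

ΔL = α·L₀·ΔT = 11.9×10⁻⁶ × 2760 mm × 387.0 K = 12.7 mm.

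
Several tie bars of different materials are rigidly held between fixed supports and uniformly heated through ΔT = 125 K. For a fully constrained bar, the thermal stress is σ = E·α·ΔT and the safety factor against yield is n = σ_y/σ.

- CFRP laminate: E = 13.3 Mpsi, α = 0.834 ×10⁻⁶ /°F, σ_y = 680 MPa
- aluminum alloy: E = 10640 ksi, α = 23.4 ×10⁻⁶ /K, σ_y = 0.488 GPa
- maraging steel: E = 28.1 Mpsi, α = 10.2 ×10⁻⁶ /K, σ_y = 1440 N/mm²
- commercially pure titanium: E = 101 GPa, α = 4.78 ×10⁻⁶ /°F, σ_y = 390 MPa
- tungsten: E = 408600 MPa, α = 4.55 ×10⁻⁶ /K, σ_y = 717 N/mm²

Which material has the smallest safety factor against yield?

aluminum alloy

Per material, after unit conversion:
  CFRP laminate: E = 91.70, α = 1.50, σ_y = 680.0 → σ = 17.2 MPa, n = 39.5
  aluminum alloy: E = 73.36, α = 23.4, σ_y = 488.0 → σ = 215 MPa, n = 2.27
  maraging steel: E = 193.7, α = 10.2, σ_y = 1440 → σ = 247 MPa, n = 5.83
  commercially pure titanium: E = 101.0, α = 8.60, σ_y = 390.0 → σ = 109 MPa, n = 3.59
  tungsten: E = 408.6, α = 4.55, σ_y = 717.0 → σ = 232 MPa, n = 3.09
The minimum is aluminum alloy at n = 2.27.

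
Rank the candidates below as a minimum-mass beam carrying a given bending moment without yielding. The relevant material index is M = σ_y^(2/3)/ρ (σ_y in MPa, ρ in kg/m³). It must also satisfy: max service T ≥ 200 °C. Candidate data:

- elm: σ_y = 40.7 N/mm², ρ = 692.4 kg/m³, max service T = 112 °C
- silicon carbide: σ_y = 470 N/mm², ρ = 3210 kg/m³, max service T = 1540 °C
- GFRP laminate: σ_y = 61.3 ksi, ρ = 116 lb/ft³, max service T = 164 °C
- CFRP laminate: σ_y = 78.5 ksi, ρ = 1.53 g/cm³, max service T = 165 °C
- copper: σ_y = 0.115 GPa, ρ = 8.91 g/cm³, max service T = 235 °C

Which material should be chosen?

silicon carbide

Screen on constraints: max service T ≥ 200 °C. Survivors: silicon carbide, copper.
In SI units:
  silicon carbide: σ_y = 470.0 MPa, ρ = 3210 kg/m³
  copper: σ_y = 115.0 MPa, ρ = 8910 kg/m³
  silicon carbide: M = 18.8×10⁻³
  copper: M = 2.65×10⁻³
Silicon carbide has the largest M.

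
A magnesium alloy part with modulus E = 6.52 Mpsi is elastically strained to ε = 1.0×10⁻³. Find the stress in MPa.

45.0 MPa

E = 6.52 Mpsi = 44.95 GPa.
σ = E·ε = 44950 MPa × 1.0×10⁻³ = 45.0 MPa.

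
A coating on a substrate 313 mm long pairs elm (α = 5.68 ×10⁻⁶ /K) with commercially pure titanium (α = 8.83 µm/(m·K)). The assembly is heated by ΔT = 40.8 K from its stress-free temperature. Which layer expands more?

commercially pure titanium

α(elm) = 5.68×10⁻⁶/K vs α(commercially pure titanium) = 8.83×10⁻⁶/K.
Higher α expands more for the same ΔT: commercially pure titanium.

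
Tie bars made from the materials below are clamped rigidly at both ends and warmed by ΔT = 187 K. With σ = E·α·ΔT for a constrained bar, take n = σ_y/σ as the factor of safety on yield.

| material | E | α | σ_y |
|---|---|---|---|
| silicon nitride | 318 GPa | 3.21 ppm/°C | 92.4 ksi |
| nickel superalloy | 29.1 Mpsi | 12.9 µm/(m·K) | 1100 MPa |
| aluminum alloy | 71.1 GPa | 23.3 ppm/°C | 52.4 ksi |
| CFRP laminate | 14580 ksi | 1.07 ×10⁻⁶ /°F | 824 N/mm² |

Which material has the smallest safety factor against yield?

Per material, after unit conversion:
  silicon nitride: E = 318.0, α = 3.21, σ_y = 637.1 → σ = 191 MPa, n = 3.34
  nickel superalloy: E = 200.6, α = 12.9, σ_y = 1100 → σ = 484 MPa, n = 2.27
  aluminum alloy: E = 71.10, α = 23.3, σ_y = 361.3 → σ = 310 MPa, n = 1.17
  CFRP laminate: E = 100.5, α = 1.93, σ_y = 824.0 → σ = 36.2 MPa, n = 22.8
Aluminum alloy has the lowest safety factor, n = 1.17.

aluminum alloy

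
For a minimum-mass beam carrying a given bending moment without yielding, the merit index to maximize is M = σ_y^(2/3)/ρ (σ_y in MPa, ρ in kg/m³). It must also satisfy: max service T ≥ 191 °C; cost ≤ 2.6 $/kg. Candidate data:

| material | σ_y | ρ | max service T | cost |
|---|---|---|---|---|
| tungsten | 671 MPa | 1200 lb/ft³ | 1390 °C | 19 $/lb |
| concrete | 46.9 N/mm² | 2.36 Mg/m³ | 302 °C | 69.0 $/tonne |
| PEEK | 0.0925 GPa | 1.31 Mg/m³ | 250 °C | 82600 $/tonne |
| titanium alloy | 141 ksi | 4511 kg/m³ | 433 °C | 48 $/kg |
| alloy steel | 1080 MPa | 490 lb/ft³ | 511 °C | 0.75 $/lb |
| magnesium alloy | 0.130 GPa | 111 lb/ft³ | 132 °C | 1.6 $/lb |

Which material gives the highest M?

alloy steel

Screen on constraints: max service T ≥ 191 °C; cost ≤ 2.6 $/kg. Survivors: concrete, alloy steel.
After converting to SI:
  concrete: σ_y = 46.90 MPa, ρ = 2360 kg/m³
  alloy steel: σ_y = 1080 MPa, ρ = 7849 kg/m³
  alloy steel: M = 13.4×10⁻³
  concrete: M = 5.51×10⁻³
Highest index: alloy steel.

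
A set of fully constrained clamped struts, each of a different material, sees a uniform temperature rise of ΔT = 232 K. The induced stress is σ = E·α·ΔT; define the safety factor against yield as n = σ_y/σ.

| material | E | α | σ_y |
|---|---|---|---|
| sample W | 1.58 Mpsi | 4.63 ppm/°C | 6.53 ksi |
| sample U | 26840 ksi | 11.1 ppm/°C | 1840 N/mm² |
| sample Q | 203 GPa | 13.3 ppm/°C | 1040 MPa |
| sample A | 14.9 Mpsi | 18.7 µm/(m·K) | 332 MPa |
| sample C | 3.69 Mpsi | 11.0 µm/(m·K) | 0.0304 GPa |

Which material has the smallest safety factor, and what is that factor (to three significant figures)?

Converting E to GPa, α to ×10⁻⁶/K, σ_y to MPa, then σ and n for each:
  sample W: E = 10.89, α = 4.63, σ_y = 45.02 → σ = 11.7 MPa, n = 3.85
  sample U: E = 185.1, α = 11.1, σ_y = 1840 → σ = 477 MPa, n = 3.86
  sample Q: E = 203.0, α = 13.3, σ_y = 1040 → σ = 626 MPa, n = 1.66
  sample A: E = 102.7, α = 18.7, σ_y = 332.0 → σ = 446 MPa, n = 0.745
  sample C: E = 25.44, α = 11.0, σ_y = 30.40 → σ = 64.9 MPa, n = 0.468
The minimum is sample C at n = 0.468.

sample C, n = 0.468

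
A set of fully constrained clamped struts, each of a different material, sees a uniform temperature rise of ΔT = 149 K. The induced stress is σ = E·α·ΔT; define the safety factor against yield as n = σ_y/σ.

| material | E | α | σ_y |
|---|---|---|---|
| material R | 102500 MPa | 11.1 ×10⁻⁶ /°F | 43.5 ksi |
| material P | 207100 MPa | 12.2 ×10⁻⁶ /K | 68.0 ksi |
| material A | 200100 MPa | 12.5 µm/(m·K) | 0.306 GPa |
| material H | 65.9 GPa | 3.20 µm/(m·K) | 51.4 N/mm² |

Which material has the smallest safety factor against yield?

material A

With everything in SI (GPa, ×10⁻⁶/K, MPa):
  material R: E = 102.5, α = 20.0, σ_y = 299.9 → σ = 305 MPa, n = 0.983
  material P: E = 207.1, α = 12.2, σ_y = 468.8 → σ = 376 MPa, n = 1.25
  material A: E = 200.1, α = 12.5, σ_y = 306.0 → σ = 373 MPa, n = 0.821
  material H: E = 65.90, α = 3.20, σ_y = 51.40 → σ = 31.4 MPa, n = 1.64
Material A has the lowest safety factor, n = 0.821.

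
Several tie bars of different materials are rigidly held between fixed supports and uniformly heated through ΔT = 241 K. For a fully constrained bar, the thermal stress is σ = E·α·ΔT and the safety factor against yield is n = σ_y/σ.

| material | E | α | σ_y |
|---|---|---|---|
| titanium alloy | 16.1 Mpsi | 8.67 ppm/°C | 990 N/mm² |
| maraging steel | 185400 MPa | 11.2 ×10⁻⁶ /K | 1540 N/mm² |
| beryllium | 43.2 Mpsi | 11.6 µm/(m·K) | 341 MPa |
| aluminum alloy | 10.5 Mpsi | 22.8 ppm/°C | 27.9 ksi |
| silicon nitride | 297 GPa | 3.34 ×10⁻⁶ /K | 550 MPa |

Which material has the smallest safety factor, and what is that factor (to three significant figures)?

Converting E to GPa, α to ×10⁻⁶/K, σ_y to MPa, then σ and n for each:
  titanium alloy: E = 111.0, α = 8.67, σ_y = 990.0 → σ = 232 MPa, n = 4.27
  maraging steel: E = 185.4, α = 11.2, σ_y = 1540 → σ = 500 MPa, n = 3.08
  beryllium: E = 297.9, α = 11.6, σ_y = 341.0 → σ = 833 MPa, n = 0.410
  aluminum alloy: E = 72.39, α = 22.8, σ_y = 192.4 → σ = 398 MPa, n = 0.484
  silicon nitride: E = 297.0, α = 3.34, σ_y = 550.0 → σ = 239 MPa, n = 2.30
The minimum is beryllium at n = 0.410.

beryllium, n = 0.410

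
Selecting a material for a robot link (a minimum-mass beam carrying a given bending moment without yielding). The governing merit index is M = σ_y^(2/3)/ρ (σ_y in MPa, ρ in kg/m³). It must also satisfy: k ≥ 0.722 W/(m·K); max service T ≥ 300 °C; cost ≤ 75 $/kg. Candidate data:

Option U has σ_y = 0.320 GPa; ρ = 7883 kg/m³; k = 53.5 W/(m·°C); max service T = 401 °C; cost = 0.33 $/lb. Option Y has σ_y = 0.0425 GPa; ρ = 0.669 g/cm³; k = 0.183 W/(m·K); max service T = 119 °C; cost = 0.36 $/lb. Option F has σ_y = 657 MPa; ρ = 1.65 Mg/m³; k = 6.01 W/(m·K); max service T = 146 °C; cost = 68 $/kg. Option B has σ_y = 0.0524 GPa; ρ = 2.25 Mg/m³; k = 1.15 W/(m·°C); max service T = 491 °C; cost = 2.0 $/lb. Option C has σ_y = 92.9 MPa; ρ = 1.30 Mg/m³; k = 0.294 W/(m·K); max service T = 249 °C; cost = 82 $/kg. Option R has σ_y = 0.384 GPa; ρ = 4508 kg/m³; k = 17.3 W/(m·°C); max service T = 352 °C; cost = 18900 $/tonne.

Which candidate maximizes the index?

option R

Screen on constraints: k ≥ 0.722 W/(m·K); max service T ≥ 300 °C; cost ≤ 75 $/kg. Survivors: option U, option B, option R.
Putting every candidate on a common basis:
  option U: σ_y = 320.0 MPa, ρ = 7883 kg/m³
  option B: σ_y = 52.40 MPa, ρ = 2250 kg/m³
  option R: σ_y = 384.0 MPa, ρ = 4508 kg/m³
  option R: M = 11.7×10⁻³
  option B: M = 6.22×10⁻³
  option U: M = 5.93×10⁻³
Highest index: option R.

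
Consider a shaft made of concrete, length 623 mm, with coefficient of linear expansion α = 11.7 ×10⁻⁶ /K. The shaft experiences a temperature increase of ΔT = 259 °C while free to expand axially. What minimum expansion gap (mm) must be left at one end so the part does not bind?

ΔL = α·L₀·ΔT = 11.7×10⁻⁶ × 623 mm × 259.0 K = 1.89 mm.

1.89 mm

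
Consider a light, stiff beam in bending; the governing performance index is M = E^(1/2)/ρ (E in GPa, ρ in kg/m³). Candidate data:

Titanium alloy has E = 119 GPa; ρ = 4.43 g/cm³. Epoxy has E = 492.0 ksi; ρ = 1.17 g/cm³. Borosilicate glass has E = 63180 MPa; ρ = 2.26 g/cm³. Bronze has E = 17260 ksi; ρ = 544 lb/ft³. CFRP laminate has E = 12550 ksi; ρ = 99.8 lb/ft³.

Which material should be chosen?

Normalizing units and computing the index:
  titanium alloy: E = 119.0 GPa, ρ = 4430 kg/m³
  epoxy: E = 3.392 GPa, ρ = 1170 kg/m³
  borosilicate glass: E = 63.18 GPa, ρ = 2260 kg/m³
  bronze: E = 119.0 GPa, ρ = 8714 kg/m³
  CFRP laminate: E = 86.53 GPa, ρ = 1599 kg/m³
  CFRP laminate: M = 5.82×10⁻³
  borosilicate glass: M = 3.52×10⁻³
  titanium alloy: M = 2.46×10⁻³
  epoxy: M = 1.57×10⁻³
  bronze: M = 1.25×10⁻³
Highest index: CFRP laminate.

CFRP laminate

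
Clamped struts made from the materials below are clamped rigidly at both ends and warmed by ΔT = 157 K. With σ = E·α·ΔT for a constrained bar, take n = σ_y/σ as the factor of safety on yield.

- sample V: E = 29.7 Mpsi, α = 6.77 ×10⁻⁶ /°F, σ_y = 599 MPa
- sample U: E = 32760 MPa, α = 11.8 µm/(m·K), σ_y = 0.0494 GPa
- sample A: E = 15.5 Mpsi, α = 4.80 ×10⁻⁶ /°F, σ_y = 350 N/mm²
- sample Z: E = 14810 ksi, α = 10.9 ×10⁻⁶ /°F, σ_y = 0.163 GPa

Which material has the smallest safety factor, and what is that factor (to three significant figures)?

sample Z, n = 0.518

With everything in SI (GPa, ×10⁻⁶/K, MPa):
  sample V: E = 204.8, α = 12.2, σ_y = 599.0 → σ = 392 MPa, n = 1.53
  sample U: E = 32.76, α = 11.8, σ_y = 49.40 → σ = 60.7 MPa, n = 0.814
  sample A: E = 106.9, α = 8.64, σ_y = 350.0 → σ = 145 MPa, n = 2.41
  sample Z: E = 102.1, α = 19.6, σ_y = 163.0 → σ = 315 MPa, n = 0.518
The minimum is sample Z at n = 0.518.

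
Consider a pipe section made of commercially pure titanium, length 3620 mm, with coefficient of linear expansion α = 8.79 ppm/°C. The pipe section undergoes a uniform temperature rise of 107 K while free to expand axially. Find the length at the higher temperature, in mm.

3623.4 mm

ΔL = α·L₀·ΔT = 8.79×10⁻⁶ × 3620 mm × 107.0 K = 3.40 mm.
L = L₀ + ΔL = 3620 + 3.40 = 3623.4 mm.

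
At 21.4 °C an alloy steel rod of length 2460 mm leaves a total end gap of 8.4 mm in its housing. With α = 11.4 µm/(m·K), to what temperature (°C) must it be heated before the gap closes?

321 °C

α·L₀·ΔT = 8.4 mm ⇒ ΔT = 8.4 / (11.4×10⁻⁶ × 2460.0) = 299.5 K.
T = 21.4 + 299.5 = 320.9 °C.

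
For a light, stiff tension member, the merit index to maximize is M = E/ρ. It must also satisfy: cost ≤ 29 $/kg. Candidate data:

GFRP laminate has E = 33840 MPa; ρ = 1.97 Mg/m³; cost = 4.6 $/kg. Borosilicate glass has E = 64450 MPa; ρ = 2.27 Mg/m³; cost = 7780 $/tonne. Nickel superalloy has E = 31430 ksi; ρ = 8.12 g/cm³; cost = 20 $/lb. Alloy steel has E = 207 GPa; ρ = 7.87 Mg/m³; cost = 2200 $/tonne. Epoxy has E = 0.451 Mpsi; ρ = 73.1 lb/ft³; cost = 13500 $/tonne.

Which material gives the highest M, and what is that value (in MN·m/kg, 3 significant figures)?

borosilicate glass, M = 28.4 MN·m/kg

Screen on constraints: cost ≤ 29 $/kg. Survivors: GFRP laminate, borosilicate glass, alloy steel, epoxy.
After converting to SI:
  GFRP laminate: E = 33.84 GPa, ρ = 1970 kg/m³
  borosilicate glass: E = 64.45 GPa, ρ = 2270 kg/m³
  alloy steel: E = 207.0 GPa, ρ = 7870 kg/m³
  epoxy: E = 3.110 GPa, ρ = 1171 kg/m³
  borosilicate glass: M = 28.4 MN·m/kg
  alloy steel: M = 26.3 MN·m/kg
  GFRP laminate: M = 17.2 MN·m/kg
  epoxy: M = 2.66 MN·m/kg
Highest index: borosilicate glass.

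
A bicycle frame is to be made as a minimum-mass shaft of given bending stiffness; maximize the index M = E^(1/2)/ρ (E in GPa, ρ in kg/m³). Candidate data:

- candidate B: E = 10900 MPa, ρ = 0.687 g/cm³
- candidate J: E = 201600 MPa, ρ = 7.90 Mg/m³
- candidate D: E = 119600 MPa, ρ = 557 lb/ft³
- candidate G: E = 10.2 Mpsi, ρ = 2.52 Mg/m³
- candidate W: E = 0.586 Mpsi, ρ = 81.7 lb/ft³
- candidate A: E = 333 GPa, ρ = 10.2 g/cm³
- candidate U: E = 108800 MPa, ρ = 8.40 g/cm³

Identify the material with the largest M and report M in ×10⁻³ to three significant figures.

candidate B, M = 4.81×10⁻³

Normalizing units and computing the index:
  candidate B: E = 10.90 GPa, ρ = 687.0 kg/m³
  candidate J: E = 201.6 GPa, ρ = 7900 kg/m³
  candidate D: E = 119.6 GPa, ρ = 8922 kg/m³
  candidate G: E = 70.33 GPa, ρ = 2520 kg/m³
  candidate W: E = 4.040 GPa, ρ = 1309 kg/m³
  candidate A: E = 333.0 GPa, ρ = 10200 kg/m³
  candidate U: E = 108.8 GPa, ρ = 8400 kg/m³
  candidate B: M = 4.81×10⁻³
  candidate G: M = 3.33×10⁻³
  candidate J: M = 1.80×10⁻³
  candidate A: M = 1.79×10⁻³
  candidate W: M = 1.54×10⁻³
  candidate U: M = 1.24×10⁻³
  candidate D: M = 1.23×10⁻³
Candidate B ranks first.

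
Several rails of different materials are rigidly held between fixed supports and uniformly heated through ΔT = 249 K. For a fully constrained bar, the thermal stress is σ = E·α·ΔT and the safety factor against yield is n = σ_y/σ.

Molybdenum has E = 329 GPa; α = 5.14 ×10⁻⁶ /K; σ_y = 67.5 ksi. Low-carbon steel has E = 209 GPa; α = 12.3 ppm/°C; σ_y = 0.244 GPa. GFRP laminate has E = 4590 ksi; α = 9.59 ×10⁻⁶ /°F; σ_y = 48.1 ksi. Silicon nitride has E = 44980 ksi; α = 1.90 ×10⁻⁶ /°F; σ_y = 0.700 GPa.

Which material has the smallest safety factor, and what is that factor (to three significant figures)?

low-carbon steel, n = 0.381

With everything in SI (GPa, ×10⁻⁶/K, MPa):
  molybdenum: E = 329.0, α = 5.14, σ_y = 465.4 → σ = 421 MPa, n = 1.11
  low-carbon steel: E = 209.0, α = 12.3, σ_y = 244.0 → σ = 640 MPa, n = 0.381
  GFRP laminate: E = 31.65, α = 17.3, σ_y = 331.6 → σ = 136 MPa, n = 2.44
  silicon nitride: E = 310.1, α = 3.42, σ_y = 700.0 → σ = 264 MPa, n = 2.65
Smallest n: low-carbon steel with n = 0.381.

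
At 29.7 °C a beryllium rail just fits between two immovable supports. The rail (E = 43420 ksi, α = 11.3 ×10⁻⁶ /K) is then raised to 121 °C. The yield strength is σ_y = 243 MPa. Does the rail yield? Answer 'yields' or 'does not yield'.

E = 43420 ksi = 299.4 GPa.
ΔT = 91.30 K. Constrained thermal stress σ = E·α·ΔT = 299.4×10³ MPa × 11.3×10⁻⁶ × 91.30 = 309 MPa (compressive).
Compare to σ_y = 243 MPa: σ ≥ σ_y, so it yields.

yields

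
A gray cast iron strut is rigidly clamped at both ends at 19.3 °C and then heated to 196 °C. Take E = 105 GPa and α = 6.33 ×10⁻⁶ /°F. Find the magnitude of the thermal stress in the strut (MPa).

α = 6.33×10⁻⁶/°F × 9/5 = 11.4×10⁻⁶/K.
ΔT = 176.7 K. Constrained thermal stress σ = E·α·ΔT = 105.0×10³ MPa × 11.4×10⁻⁶ × 176.7 = 211 MPa (compressive).

211 MPa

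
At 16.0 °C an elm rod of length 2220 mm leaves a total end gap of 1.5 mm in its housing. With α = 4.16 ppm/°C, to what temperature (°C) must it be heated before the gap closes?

178 °C

α·L₀·ΔT = 1.5 mm ⇒ ΔT = 1.5 / (4.16×10⁻⁶ × 2220.0) = 162.4 K.
T = 16.0 + 162.4 = 178.4 °C.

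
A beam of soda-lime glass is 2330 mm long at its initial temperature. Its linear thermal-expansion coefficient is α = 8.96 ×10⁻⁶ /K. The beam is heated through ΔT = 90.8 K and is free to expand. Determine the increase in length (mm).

ΔL = α·L₀·ΔT = 8.96×10⁻⁶ × 2330 mm × 90.80 K = 1.90 mm.

1.90 mm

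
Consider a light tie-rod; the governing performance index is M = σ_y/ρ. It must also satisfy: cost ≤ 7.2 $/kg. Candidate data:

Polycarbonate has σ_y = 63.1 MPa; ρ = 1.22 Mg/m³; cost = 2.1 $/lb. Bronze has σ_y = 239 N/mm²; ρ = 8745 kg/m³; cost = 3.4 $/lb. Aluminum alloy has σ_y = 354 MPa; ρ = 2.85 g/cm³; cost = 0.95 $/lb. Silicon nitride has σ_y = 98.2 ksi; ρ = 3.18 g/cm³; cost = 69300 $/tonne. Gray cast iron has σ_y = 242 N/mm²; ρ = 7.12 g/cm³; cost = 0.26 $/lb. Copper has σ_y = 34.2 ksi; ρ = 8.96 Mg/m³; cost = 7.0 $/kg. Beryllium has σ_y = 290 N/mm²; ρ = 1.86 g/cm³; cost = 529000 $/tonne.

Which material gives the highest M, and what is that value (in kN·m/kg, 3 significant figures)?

aluminum alloy, M = 124 kN·m/kg

Screen on constraints: cost ≤ 7.2 $/kg. Survivors: polycarbonate, aluminum alloy, gray cast iron, copper.
Convert each candidate to consistent units, then evaluate M:
  polycarbonate: σ_y = 63.10 MPa, ρ = 1220 kg/m³
  aluminum alloy: σ_y = 354.0 MPa, ρ = 2850 kg/m³
  gray cast iron: σ_y = 242.0 MPa, ρ = 7120 kg/m³
  copper: σ_y = 235.8 MPa, ρ = 8960 kg/m³
  aluminum alloy: M = 124 kN·m/kg
  polycarbonate: M = 51.7 kN·m/kg
  gray cast iron: M = 34.0 kN·m/kg
  copper: M = 26.3 kN·m/kg
The maximum is for aluminum alloy.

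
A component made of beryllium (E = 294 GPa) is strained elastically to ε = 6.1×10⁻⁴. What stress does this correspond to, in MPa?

179 MPa

σ = E·ε = 294000 MPa × 6.1×10⁻⁴ = 179 MPa.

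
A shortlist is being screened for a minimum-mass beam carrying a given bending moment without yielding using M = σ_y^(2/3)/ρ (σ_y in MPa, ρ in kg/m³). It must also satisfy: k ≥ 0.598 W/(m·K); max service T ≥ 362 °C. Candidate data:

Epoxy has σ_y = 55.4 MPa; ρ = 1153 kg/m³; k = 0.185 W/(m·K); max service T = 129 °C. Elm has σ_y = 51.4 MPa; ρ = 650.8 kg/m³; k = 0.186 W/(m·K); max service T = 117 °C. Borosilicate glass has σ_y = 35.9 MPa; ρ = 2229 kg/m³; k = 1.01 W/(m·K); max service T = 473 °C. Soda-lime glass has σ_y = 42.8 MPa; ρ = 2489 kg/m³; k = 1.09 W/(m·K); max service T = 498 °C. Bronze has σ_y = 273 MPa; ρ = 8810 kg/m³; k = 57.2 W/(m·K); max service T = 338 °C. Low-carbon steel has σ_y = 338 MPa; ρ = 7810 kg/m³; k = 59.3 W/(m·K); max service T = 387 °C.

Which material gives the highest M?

low-carbon steel

Screen on constraints: k ≥ 0.598 W/(m·K); max service T ≥ 362 °C. Survivors: borosilicate glass, soda-lime glass, low-carbon steel.
Per-candidate index values:
  low-carbon steel: M = 6.21×10⁻³
  soda-lime glass: M = 4.92×10⁻³
  borosilicate glass: M = 4.88×10⁻³
The maximum is for low-carbon steel.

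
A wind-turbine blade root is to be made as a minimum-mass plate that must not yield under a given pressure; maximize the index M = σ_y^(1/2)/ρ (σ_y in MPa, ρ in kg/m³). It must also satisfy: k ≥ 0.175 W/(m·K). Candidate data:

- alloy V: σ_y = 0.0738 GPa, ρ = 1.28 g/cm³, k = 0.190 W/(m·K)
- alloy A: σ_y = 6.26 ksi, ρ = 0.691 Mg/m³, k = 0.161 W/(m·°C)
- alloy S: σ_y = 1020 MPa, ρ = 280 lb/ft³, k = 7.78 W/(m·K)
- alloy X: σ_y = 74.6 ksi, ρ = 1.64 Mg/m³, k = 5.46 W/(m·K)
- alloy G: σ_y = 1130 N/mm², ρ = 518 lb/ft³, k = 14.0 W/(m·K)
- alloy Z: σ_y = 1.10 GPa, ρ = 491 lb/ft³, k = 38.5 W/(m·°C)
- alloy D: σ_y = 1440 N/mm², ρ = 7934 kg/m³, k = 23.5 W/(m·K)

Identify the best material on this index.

alloy X

Screen on constraints: k ≥ 0.175 W/(m·K). Survivors: alloy V, alloy S, alloy X, alloy G, alloy Z, alloy D.
Convert each candidate to consistent units, then evaluate M:
  alloy V: σ_y = 73.80 MPa, ρ = 1280 kg/m³
  alloy S: σ_y = 1020 MPa, ρ = 4485 kg/m³
  alloy X: σ_y = 514.3 MPa, ρ = 1640 kg/m³
  alloy G: σ_y = 1130 MPa, ρ = 8298 kg/m³
  alloy Z: σ_y = 1100 MPa, ρ = 7865 kg/m³
  alloy D: σ_y = 1440 MPa, ρ = 7934 kg/m³
  alloy X: M = 13.8×10⁻³
  alloy S: M = 7.12×10⁻³
  alloy V: M = 6.71×10⁻³
  alloy D: M = 4.78×10⁻³
  alloy Z: M = 4.22×10⁻³
  alloy G: M = 4.05×10⁻³
The maximum is for alloy X.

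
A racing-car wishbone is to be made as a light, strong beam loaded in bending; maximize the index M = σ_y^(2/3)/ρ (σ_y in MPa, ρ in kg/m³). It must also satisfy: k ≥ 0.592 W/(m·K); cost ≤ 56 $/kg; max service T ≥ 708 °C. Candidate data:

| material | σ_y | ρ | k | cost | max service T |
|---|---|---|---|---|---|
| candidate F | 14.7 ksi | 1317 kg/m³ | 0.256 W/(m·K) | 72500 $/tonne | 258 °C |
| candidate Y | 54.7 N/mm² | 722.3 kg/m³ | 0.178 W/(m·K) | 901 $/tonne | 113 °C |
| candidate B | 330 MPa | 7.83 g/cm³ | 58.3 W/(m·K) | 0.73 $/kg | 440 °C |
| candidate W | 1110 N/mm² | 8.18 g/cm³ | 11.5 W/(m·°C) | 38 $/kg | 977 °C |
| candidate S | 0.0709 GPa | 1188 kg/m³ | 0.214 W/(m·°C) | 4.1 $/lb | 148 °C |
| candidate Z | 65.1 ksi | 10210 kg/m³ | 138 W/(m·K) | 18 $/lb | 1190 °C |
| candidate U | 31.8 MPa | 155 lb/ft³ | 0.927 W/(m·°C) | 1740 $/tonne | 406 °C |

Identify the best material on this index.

candidate W

Screen on constraints: k ≥ 0.592 W/(m·K); cost ≤ 56 $/kg; max service T ≥ 708 °C. Survivors: candidate W, candidate Z.
In SI units:
  candidate W: σ_y = 1110 MPa, ρ = 8180 kg/m³
  candidate Z: σ_y = 448.8 MPa, ρ = 10210 kg/m³
  candidate W: M = 13.1×10⁻³
  candidate Z: M = 5.74×10⁻³
Candidate W ranks first.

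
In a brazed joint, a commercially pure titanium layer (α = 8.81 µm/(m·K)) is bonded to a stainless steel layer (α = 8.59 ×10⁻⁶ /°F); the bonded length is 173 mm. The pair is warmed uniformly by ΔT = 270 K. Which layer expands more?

stainless steel

stainless steel: α = 8.59×10⁻⁶/°F × 9/5 = 15.5×10⁻⁶/K.
α(commercially pure titanium) = 8.81×10⁻⁶/K vs α(stainless steel) = 15.5×10⁻⁶/K.
Higher α expands more for the same ΔT: stainless steel.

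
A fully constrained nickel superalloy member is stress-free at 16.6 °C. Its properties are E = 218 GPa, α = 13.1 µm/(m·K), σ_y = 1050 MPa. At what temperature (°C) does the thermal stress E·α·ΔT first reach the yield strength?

384 °C

E·α·ΔT = 1050 MPa ⇒ ΔT = 1050 / (218.0×10³ × 13.1×10⁻⁶) = 367.7 K.
T = 16.6 + 367.7 = 384.3 °C.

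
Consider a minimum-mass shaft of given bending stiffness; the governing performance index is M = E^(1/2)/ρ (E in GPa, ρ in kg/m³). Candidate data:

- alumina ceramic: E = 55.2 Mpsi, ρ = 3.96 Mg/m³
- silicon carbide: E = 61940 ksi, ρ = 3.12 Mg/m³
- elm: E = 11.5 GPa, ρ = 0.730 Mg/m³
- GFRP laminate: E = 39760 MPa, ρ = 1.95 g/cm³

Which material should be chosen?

In SI units:
  alumina ceramic: E = 380.6 GPa, ρ = 3960 kg/m³
  silicon carbide: E = 427.1 GPa, ρ = 3120 kg/m³
  elm: E = 11.50 GPa, ρ = 730.0 kg/m³
  GFRP laminate: E = 39.76 GPa, ρ = 1950 kg/m³
  silicon carbide: M = 6.62×10⁻³
  alumina ceramic: M = 4.93×10⁻³
  elm: M = 4.65×10⁻³
  GFRP laminate: M = 3.23×10⁻³
Silicon carbide ranks first.

silicon carbide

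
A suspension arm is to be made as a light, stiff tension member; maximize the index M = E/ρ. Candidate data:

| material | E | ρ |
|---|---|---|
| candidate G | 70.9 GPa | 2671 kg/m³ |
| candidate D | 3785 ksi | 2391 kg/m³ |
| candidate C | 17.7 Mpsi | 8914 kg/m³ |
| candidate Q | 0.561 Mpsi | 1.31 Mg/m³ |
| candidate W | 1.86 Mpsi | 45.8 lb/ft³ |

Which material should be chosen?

Putting every candidate on a common basis:
  candidate G: E = 70.90 GPa, ρ = 2671 kg/m³
  candidate D: E = 26.10 GPa, ρ = 2391 kg/m³
  candidate C: E = 122.0 GPa, ρ = 8914 kg/m³
  candidate Q: E = 3.868 GPa, ρ = 1310 kg/m³
  candidate W: E = 12.82 GPa, ρ = 733.6 kg/m³
  candidate G: M = 26.5 MN·m/kg
  candidate W: M = 17.5 MN·m/kg
  candidate C: M = 13.7 MN·m/kg
  candidate D: M = 10.9 MN·m/kg
  candidate Q: M = 2.95 MN·m/kg
Candidate G has the largest M.

candidate G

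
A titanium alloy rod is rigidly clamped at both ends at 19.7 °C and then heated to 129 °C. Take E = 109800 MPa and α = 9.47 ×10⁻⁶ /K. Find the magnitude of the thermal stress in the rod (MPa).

E = 109800 MPa = 109.8 GPa.
ΔT = 109.3 K. Constrained thermal stress σ = E·α·ΔT = 109.8×10³ MPa × 9.47×10⁻⁶ × 109.3 = 114 MPa (compressive).

114 MPa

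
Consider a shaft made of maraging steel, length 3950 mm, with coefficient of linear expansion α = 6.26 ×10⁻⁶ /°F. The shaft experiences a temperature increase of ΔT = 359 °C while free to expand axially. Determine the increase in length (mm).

Convert α: 6.26×10⁻⁶/°F × (9/5) = 11.3×10⁻⁶/K.
ΔL = α·L₀·ΔT = 11.3×10⁻⁶ × 3950 mm × 359.0 K = 16.0 mm.

16.0 mm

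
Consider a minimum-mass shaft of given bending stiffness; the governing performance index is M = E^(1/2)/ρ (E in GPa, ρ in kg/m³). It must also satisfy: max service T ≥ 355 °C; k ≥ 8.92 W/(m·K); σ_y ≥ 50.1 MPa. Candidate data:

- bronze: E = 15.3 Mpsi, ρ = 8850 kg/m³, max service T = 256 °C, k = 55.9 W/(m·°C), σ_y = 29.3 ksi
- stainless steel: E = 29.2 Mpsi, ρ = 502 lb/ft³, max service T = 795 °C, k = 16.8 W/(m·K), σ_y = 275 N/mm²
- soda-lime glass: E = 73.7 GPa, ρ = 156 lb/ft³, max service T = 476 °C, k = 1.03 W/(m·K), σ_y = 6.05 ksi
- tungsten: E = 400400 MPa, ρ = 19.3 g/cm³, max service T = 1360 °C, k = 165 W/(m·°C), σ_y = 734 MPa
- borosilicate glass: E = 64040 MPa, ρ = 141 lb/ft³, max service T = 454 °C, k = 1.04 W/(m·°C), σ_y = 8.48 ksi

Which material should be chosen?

Screen on constraints: max service T ≥ 355 °C; k ≥ 8.92 W/(m·K); σ_y ≥ 50.1 MPa. Survivors: stainless steel, tungsten.
In SI units:
  stainless steel: E = 201.3 GPa, ρ = 8041 kg/m³
  tungsten: E = 400.4 GPa, ρ = 19300 kg/m³
  stainless steel: M = 1.76×10⁻³
  tungsten: M = 1.04×10⁻³
Stainless steel has the largest M.

stainless steel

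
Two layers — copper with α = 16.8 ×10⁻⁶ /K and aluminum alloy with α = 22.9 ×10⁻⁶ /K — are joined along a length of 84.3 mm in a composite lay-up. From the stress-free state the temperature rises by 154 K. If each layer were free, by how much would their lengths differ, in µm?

Δα = |16.8 − 22.9|×10⁻⁶/K = 6.10×10⁻⁶/K.
ΔL_mismatch = Δα·L·ΔT = 6.10×10⁻⁶ × 84.3 mm × 154.0 K = 79.2 µm.

79.2 µm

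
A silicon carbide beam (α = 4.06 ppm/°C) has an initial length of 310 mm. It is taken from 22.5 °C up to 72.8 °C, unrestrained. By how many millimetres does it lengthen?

0.0633 mm

ΔT = 72.8 − 22.5 = 50.30 K.
ΔL = α·L₀·ΔT = 4.06×10⁻⁶ × 310 mm × 50.30 K = 0.0633 mm.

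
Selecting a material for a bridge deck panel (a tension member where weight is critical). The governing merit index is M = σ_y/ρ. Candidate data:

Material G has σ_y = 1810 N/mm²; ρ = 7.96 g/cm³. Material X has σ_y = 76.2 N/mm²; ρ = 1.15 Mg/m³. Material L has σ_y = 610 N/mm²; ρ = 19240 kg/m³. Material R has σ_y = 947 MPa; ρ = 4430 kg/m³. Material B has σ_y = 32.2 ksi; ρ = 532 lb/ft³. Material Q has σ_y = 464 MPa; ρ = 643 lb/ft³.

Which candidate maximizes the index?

After converting to SI:
  material G: σ_y = 1810 MPa, ρ = 7960 kg/m³
  material X: σ_y = 76.20 MPa, ρ = 1150 kg/m³
  material L: σ_y = 610.0 MPa, ρ = 19240 kg/m³
  material R: σ_y = 947.0 MPa, ρ = 4430 kg/m³
  material B: σ_y = 222.0 MPa, ρ = 8522 kg/m³
  material Q: σ_y = 464.0 MPa, ρ = 10300 kg/m³
  material G: M = 227 kN·m/kg
  material R: M = 214 kN·m/kg
  material X: M = 66.3 kN·m/kg
  material Q: M = 45.0 kN·m/kg
  material L: M = 31.7 kN·m/kg
  material B: M = 26.1 kN·m/kg
The maximum is for material G.

material G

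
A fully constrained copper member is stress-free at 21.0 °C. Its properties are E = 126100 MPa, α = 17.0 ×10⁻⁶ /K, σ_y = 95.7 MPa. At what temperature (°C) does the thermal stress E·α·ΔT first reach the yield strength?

65.6 °C

E = 126100 MPa = 126.1 GPa.
E·α·ΔT = 95.70 MPa ⇒ ΔT = 95.70 / (126.1×10³ × 17.0×10⁻⁶) = 44.64 K.
T = 21.0 + 44.64 = 65.64 °C.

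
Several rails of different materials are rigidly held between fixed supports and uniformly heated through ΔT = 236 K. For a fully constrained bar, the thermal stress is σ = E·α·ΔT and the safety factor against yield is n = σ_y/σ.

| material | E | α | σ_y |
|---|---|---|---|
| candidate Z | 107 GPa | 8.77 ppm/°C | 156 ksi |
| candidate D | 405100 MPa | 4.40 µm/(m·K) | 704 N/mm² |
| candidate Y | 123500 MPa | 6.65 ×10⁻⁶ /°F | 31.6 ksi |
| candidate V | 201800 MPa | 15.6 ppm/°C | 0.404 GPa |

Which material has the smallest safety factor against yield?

candidate V

Per material, after unit conversion:
  candidate Z: E = 107.0, α = 8.77, σ_y = 1076 → σ = 221 MPa, n = 4.86
  candidate D: E = 405.1, α = 4.40, σ_y = 704.0 → σ = 421 MPa, n = 1.67
  candidate Y: E = 123.5, α = 12.0, σ_y = 217.9 → σ = 349 MPa, n = 0.625
  candidate V: E = 201.8, α = 15.6, σ_y = 404.0 → σ = 743 MPa, n = 0.544
Candidate V has the lowest safety factor, n = 0.544.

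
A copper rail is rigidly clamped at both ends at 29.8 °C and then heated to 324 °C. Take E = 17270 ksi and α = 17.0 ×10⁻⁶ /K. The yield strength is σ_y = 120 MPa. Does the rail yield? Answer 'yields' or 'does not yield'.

yields

E = 17270 ksi = 119.1 GPa.
ΔT = 294.2 K. Constrained thermal stress σ = E·α·ΔT = 119.1×10³ MPa × 17.0×10⁻⁶ × 294.2 = 596 MPa (compressive).
Compare to σ_y = 120 MPa: σ ≥ σ_y, so it yields.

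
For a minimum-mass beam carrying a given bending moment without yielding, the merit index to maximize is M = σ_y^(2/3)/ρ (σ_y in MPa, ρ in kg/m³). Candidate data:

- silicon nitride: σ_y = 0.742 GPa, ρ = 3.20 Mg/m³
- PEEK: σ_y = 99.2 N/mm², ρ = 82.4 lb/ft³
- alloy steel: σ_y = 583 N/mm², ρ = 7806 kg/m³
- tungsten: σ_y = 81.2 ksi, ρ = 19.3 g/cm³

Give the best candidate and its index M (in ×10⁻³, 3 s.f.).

After converting to SI:
  silicon nitride: σ_y = 742.0 MPa, ρ = 3200 kg/m³
  PEEK: σ_y = 99.20 MPa, ρ = 1320 kg/m³
  alloy steel: σ_y = 583.0 MPa, ρ = 7806 kg/m³
  tungsten: σ_y = 559.9 MPa, ρ = 19300 kg/m³
  silicon nitride: M = 25.6×10⁻³
  PEEK: M = 16.2×10⁻³
  alloy steel: M = 8.94×10⁻³
  tungsten: M = 3.52×10⁻³
Silicon nitride has the largest M.

silicon nitride, M = 25.6×10⁻³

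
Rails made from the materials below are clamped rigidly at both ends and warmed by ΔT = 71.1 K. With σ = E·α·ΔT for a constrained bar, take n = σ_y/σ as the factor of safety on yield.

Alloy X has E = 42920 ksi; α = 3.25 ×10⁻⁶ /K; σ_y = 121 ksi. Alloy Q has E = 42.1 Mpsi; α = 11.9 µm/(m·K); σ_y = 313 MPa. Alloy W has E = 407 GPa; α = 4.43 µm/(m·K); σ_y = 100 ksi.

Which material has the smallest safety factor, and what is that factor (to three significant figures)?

Converting E to GPa, α to ×10⁻⁶/K, σ_y to MPa, then σ and n for each:
  alloy X: E = 295.9, α = 3.25, σ_y = 834.3 → σ = 68.4 MPa, n = 12.2
  alloy Q: E = 290.3, α = 11.9, σ_y = 313.0 → σ = 246 MPa, n = 1.27
  alloy W: E = 407.0, α = 4.43, σ_y = 689.5 → σ = 128 MPa, n = 5.38
Smallest n: alloy Q with n = 1.27.

alloy Q, n = 1.27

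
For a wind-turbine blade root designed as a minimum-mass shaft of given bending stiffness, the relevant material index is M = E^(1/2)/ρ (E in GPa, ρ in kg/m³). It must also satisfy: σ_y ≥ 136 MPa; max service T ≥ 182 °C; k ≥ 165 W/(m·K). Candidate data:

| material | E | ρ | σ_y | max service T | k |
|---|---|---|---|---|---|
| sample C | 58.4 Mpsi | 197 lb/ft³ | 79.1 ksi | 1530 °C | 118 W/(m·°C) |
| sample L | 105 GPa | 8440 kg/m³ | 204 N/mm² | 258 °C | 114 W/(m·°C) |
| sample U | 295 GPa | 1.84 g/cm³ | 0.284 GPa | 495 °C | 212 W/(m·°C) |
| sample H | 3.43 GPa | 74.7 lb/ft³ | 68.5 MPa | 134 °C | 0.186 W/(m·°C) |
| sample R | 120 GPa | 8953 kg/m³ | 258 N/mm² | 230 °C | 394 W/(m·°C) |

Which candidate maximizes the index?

Screen on constraints: σ_y ≥ 136 MPa; max service T ≥ 182 °C; k ≥ 165 W/(m·K). Survivors: sample U, sample R.
After converting to SI:
  sample U: E = 295.0 GPa, ρ = 1840 kg/m³
  sample R: E = 120.0 GPa, ρ = 8953 kg/m³
  sample U: M = 9.33×10⁻³
  sample R: M = 1.22×10⁻³
Sample U has the largest M.

sample U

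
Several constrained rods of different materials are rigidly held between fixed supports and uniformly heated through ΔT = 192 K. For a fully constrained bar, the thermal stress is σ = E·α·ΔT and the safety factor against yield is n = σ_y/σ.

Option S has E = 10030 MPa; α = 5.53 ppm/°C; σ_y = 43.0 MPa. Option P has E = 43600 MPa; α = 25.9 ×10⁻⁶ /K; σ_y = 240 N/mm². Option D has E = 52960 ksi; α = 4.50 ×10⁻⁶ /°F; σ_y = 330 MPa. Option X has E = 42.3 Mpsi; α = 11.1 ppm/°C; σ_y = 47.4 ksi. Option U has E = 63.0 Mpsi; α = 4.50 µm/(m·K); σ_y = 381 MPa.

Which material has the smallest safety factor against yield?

option X

Converting E to GPa, α to ×10⁻⁶/K, σ_y to MPa, then σ and n for each:
  option S: E = 10.03, α = 5.53, σ_y = 43.00 → σ = 10.6 MPa, n = 4.04
  option P: E = 43.60, α = 25.9, σ_y = 240.0 → σ = 217 MPa, n = 1.11
  option D: E = 365.1, α = 8.10, σ_y = 330.0 → σ = 568 MPa, n = 0.581
  option X: E = 291.6, α = 11.1, σ_y = 326.8 → σ = 622 MPa, n = 0.526
  option U: E = 434.4, α = 4.50, σ_y = 381.0 → σ = 375 MPa, n = 1.02
Smallest n: option X with n = 0.526.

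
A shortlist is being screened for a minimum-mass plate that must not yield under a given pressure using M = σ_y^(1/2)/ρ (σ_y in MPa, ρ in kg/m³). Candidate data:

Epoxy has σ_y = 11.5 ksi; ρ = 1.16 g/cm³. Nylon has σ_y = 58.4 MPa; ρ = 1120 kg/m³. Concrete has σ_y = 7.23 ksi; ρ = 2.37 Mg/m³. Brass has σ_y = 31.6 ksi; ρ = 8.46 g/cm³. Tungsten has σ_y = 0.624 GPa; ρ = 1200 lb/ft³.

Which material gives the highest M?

epoxy

In SI units:
  epoxy: σ_y = 79.29 MPa, ρ = 1160 kg/m³
  nylon: σ_y = 58.40 MPa, ρ = 1120 kg/m³
  concrete: σ_y = 49.85 MPa, ρ = 2370 kg/m³
  brass: σ_y = 217.9 MPa, ρ = 8460 kg/m³
  tungsten: σ_y = 624.0 MPa, ρ = 19220 kg/m³
  epoxy: M = 7.68×10⁻³
  nylon: M = 6.82×10⁻³
  concrete: M = 2.98×10⁻³
  brass: M = 1.74×10⁻³
  tungsten: M = 1.30×10⁻³
Highest index: epoxy.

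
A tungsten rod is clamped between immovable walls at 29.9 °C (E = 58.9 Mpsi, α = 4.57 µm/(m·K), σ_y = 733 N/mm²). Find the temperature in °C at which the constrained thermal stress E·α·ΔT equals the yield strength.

425 °C

E = 58.9 Mpsi = 406.1 GPa.
σ_y = 733 N/mm² = 733.0 MPa.
E·α·ΔT = 733.0 MPa ⇒ ΔT = 733.0 / (406.1×10³ × 4.57×10⁻⁶) = 395.0 K.
T = 29.9 + 395.0 = 424.9 °C.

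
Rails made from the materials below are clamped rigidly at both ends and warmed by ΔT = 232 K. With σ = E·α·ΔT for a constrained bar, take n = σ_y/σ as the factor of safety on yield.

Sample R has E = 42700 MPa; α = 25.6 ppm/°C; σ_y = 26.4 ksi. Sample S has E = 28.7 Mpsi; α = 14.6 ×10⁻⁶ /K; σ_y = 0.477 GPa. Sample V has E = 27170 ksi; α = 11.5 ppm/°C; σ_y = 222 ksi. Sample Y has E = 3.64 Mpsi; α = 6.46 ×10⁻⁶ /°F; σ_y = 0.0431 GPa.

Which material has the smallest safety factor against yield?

With everything in SI (GPa, ×10⁻⁶/K, MPa):
  sample R: E = 42.70, α = 25.6, σ_y = 182.0 → σ = 254 MPa, n = 0.718
  sample S: E = 197.9, α = 14.6, σ_y = 477.0 → σ = 670 MPa, n = 0.712
  sample V: E = 187.3, α = 11.5, σ_y = 1531 → σ = 500 MPa, n = 3.06
  sample Y: E = 25.10, α = 11.6, σ_y = 43.10 → σ = 67.7 MPa, n = 0.637
The minimum is sample Y at n = 0.637.

sample Y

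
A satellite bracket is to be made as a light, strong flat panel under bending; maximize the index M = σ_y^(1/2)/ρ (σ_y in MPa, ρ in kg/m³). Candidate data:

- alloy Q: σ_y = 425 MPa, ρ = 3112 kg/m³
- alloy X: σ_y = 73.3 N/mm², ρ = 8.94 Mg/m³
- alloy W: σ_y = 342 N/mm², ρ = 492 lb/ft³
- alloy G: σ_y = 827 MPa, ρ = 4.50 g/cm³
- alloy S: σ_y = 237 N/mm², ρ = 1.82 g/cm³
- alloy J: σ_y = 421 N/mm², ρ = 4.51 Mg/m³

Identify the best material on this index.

alloy S

Normalizing units and computing the index:
  alloy Q: σ_y = 425.0 MPa, ρ = 3112 kg/m³
  alloy X: σ_y = 73.30 MPa, ρ = 8940 kg/m³
  alloy W: σ_y = 342.0 MPa, ρ = 7881 kg/m³
  alloy G: σ_y = 827.0 MPa, ρ = 4500 kg/m³
  alloy S: σ_y = 237.0 MPa, ρ = 1820 kg/m³
  alloy J: σ_y = 421.0 MPa, ρ = 4510 kg/m³
  alloy S: M = 8.46×10⁻³
  alloy Q: M = 6.62×10⁻³
  alloy G: M = 6.39×10⁻³
  alloy J: M = 4.55×10⁻³
  alloy W: M = 2.35×10⁻³
  alloy X: M = 0.958×10⁻³
Highest index: alloy S.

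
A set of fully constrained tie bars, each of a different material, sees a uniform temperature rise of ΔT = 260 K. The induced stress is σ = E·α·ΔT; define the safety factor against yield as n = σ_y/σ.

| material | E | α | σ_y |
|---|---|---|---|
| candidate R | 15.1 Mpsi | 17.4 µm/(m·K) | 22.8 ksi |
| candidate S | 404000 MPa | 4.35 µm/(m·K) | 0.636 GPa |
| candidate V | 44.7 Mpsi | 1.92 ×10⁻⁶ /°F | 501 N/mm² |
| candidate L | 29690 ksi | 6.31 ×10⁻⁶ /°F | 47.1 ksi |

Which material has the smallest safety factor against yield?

candidate R

With everything in SI (GPa, ×10⁻⁶/K, MPa):
  candidate R: E = 104.1, α = 17.4, σ_y = 157.2 → σ = 471 MPa, n = 0.334
  candidate S: E = 404.0, α = 4.35, σ_y = 636.0 → σ = 457 MPa, n = 1.39
  candidate V: E = 308.2, α = 3.46, σ_y = 501.0 → σ = 277 MPa, n = 1.81
  candidate L: E = 204.7, α = 11.4, σ_y = 324.7 → σ = 605 MPa, n = 0.537
Candidate R has the lowest safety factor, n = 0.334.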